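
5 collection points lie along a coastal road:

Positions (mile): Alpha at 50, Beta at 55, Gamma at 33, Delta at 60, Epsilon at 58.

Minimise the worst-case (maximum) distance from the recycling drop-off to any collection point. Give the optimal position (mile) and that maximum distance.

The 1-center on a line is the midpoint of the two extreme points: leftmost at 33, rightmost at 60.
Optimal location = (33 + 60)/2 = 46.5; maximum distance = (60 − 33)/2 = 13.5.

location 46.5, max distance 13.5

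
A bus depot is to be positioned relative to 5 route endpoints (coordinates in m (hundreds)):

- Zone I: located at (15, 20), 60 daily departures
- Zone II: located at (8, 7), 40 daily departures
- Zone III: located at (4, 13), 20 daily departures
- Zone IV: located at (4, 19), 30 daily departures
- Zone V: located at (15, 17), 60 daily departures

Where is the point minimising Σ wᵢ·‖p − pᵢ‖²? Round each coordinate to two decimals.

The minimiser of Σwᵢ‖p−pᵢ‖² is the weighted centroid p* = (Σwᵢpᵢ)/(Σwᵢ).
Σwᵢ = 210.
Σwᵢxᵢ = 60·15 + 40·8 + 20·4 + 30·4 + 60·15 = 2320.
Σwᵢyᵢ = 60·20 + 40·7 + 20·13 + 30·19 + 60·17 = 3330.
x* = 2320/210 = 11.05, y* = 3330/210 = 15.86.

(11.05, 15.86)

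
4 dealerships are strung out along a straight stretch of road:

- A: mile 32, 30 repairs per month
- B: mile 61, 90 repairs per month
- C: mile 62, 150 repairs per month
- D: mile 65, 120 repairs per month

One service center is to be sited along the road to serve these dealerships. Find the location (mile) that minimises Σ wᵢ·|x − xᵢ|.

For a sum of weighted absolute distances on a line, the optimum is the weighted median (not the mean). Total weight W = 390; half-weight = 195.
Sort by position and accumulate weight:
  mile 32 (A, w=30) → cum 30
  mile 61 (B, w=90) → cum 120
  mile 62 (C, w=150) → cum 270  ≥ 195 → median here
  mile 65 (D, w=120) → cum 390
Optimal location: mile 62.

x = 62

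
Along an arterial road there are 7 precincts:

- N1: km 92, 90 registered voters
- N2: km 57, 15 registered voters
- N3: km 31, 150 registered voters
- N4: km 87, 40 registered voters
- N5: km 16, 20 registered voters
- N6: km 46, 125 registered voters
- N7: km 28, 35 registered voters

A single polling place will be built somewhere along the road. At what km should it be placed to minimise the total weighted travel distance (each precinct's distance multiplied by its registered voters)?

For a sum of weighted absolute distances on a line, the optimum is the weighted median (not the mean). Total weight W = 475; half-weight = 237.5.
Sort by position and accumulate weight:
  km 16 (N5, w=20) → cum 20
  km 28 (N7, w=35) → cum 55
  km 31 (N3, w=150) → cum 205
  km 46 (N6, w=125) → cum 330  ≥ 237.5 → median here
  km 57 (N2, w=15) → cum 345
  km 87 (N4, w=40) → cum 385
  km 92 (N1, w=90) → cum 475
Optimal location: km 46.

x = 46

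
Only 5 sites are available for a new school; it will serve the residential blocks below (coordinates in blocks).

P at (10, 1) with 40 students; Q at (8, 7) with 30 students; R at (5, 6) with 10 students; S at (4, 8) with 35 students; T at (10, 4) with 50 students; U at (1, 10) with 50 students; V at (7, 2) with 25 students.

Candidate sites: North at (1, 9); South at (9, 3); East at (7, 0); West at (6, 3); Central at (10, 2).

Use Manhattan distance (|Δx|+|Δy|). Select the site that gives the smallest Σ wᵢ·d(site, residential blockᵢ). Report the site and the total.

West, total 1605 blocks

Total weighted distance at each candidate:
  North (1, 9): total = 2235
  South (9, 3): total = 1615
  East (7, 0): total = 2065
  West (6, 3): total = 1605
  Central (10, 2): total = 1785
Minimum is at West with total 1605 blocks.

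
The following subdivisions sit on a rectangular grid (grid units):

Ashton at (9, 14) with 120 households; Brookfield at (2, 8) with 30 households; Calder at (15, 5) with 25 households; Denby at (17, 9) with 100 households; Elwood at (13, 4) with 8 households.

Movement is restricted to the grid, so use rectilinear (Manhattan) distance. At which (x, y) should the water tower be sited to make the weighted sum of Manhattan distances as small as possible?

(9, 9)

Manhattan distance separates: Σwᵢ(|x−xᵢ|+|y−yᵢ|) = Σwᵢ|x−xᵢ| + Σwᵢ|y−yᵢ|, so x and y are optimised independently as 1-D weighted medians.
Total weight W = 283; half = 141.5.
x-coordinate, sorted with cumulative weight:
  x=2 (Brookfield, w=30) cum 30
  x=9 (Ashton, w=120) cum 150  ← median
  x=13 (Elwood, w=8) cum 158
  x=15 (Calder, w=25) cum 183
  x=17 (Denby, w=100) cum 283
⇒ x* = 9
y-coordinate, sorted with cumulative weight:
  y=4 (Elwood, w=8) cum 8
  y=5 (Calder, w=25) cum 33
  y=8 (Brookfield, w=30) cum 63
  y=9 (Denby, w=100) cum 163  ← median
  y=14 (Ashton, w=120) cum 283
⇒ y* = 9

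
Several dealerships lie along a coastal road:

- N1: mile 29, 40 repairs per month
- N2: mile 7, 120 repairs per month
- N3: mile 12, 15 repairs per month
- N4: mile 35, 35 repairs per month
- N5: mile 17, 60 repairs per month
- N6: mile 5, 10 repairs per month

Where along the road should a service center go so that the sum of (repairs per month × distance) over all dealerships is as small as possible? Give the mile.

For a sum of weighted absolute distances on a line, the optimum is the weighted median (not the mean). Total weight W = 280; half-weight = 140.
Sort by position and accumulate weight:
  mile 5 (N6, w=10) → cum 10
  mile 7 (N2, w=120) → cum 130
  mile 12 (N3, w=15) → cum 145  ≥ 140 → median here
  mile 17 (N5, w=60) → cum 205
  mile 29 (N1, w=40) → cum 245
  mile 35 (N4, w=35) → cum 280
Optimal location: mile 12.

x = 12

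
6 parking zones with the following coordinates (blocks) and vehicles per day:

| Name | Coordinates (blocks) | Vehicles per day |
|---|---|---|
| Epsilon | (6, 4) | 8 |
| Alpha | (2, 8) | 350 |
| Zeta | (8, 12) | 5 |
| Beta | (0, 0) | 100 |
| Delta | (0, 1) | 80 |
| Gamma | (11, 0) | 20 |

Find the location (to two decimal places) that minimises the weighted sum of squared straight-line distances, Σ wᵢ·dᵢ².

(1.79, 5.28)

The minimiser of Σwᵢ‖p−pᵢ‖² is the weighted centroid p* = (Σwᵢpᵢ)/(Σwᵢ).
Σwᵢ = 563.
Σwᵢxᵢ = 8·6 + 350·2 + 5·8 + 100·0 + 80·0 + 20·11 = 1008.
Σwᵢyᵢ = 8·4 + 350·8 + 5·12 + 100·0 + 80·1 + 20·0 = 2972.
x* = 1008/563 = 1.79, y* = 2972/563 = 5.28.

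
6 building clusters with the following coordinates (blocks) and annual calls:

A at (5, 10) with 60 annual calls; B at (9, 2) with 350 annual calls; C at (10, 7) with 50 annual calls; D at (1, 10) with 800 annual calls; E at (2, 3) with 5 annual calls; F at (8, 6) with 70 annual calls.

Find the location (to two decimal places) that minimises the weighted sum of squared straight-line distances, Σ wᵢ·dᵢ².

The minimiser of Σwᵢ‖p−pᵢ‖² is the weighted centroid p* = (Σwᵢpᵢ)/(Σwᵢ).
Σwᵢ = 1335.
Σwᵢxᵢ = 60·5 + 350·9 + 50·10 + 800·1 + 5·2 + 70·8 = 5320.
Σwᵢyᵢ = 60·10 + 350·2 + 50·7 + 800·10 + 5·3 + 70·6 = 10085.
x* = 5320/1335 = 3.99, y* = 10085/1335 = 7.55.

(3.99, 7.55)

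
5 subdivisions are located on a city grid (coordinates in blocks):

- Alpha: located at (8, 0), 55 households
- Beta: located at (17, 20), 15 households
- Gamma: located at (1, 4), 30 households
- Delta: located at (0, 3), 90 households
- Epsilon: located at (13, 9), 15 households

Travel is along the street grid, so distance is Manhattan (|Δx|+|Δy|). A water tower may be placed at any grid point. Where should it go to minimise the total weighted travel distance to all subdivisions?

Manhattan distance separates: Σwᵢ(|x−xᵢ|+|y−yᵢ|) = Σwᵢ|x−xᵢ| + Σwᵢ|y−yᵢ|, so x and y are optimised independently as 1-D weighted medians.
Total weight W = 205; half = 102.5.
x-coordinate, sorted with cumulative weight:
  x=0 (Delta, w=90) cum 90
  x=1 (Gamma, w=30) cum 120  ← median
  x=8 (Alpha, w=55) cum 175
  x=13 (Epsilon, w=15) cum 190
  x=17 (Beta, w=15) cum 205
⇒ x* = 1
y-coordinate, sorted with cumulative weight:
  y=0 (Alpha, w=55) cum 55
  y=3 (Delta, w=90) cum 145  ← median
  y=4 (Gamma, w=30) cum 175
  y=9 (Epsilon, w=15) cum 190
  y=20 (Beta, w=15) cum 205
⇒ y* = 3

(1, 3)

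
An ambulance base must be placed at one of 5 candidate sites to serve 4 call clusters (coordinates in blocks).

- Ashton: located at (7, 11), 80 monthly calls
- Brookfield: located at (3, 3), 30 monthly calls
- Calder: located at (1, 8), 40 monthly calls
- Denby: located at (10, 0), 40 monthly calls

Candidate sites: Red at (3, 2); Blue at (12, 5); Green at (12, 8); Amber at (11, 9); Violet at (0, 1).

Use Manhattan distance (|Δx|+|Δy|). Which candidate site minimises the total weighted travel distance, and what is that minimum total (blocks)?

Total weighted distance at each candidate:
  Red (3, 2): total = 1750
  Blue (12, 5): total = 2050
  Green (12, 8): total = 1900
  Amber (11, 9): total = 1740
  Violet (0, 1): total = 2270
Minimum is at Amber with total 1740 blocks.

Amber, total 1740 blocks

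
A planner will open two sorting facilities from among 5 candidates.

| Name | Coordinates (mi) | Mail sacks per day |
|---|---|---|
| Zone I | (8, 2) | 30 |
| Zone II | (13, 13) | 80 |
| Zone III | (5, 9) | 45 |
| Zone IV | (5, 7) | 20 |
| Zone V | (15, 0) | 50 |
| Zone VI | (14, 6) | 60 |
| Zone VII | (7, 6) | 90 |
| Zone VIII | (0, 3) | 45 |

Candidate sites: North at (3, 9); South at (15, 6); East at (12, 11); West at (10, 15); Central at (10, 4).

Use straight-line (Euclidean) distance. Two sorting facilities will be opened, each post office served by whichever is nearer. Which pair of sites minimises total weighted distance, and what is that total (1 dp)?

{East, Central}, total 2063.8

Evaluate every pair (each demand assigned to the nearer of the two):
  {East, Central}: total = 2063.8
  {North, South}: total = 2082.7
  {West, Central}: total = 2173.3
  {North, Central}: total = 2205.2
  {North, East}: total = 2228.6
  {South, Central}: total = 2238.8
  {South, East}: total = 2555.0
  {North, West}: total = 2785.9
  {South, West}: total = 2838.8
  {East, West}: total = 3141.8
Best pair: {East, Central} with total 2063.8.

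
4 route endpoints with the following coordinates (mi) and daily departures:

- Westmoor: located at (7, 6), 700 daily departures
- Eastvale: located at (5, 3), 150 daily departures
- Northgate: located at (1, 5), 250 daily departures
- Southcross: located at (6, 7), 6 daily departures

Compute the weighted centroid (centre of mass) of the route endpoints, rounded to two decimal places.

(5.37, 5.37)

The minimiser of Σwᵢ‖p−pᵢ‖² is the weighted centroid p* = (Σwᵢpᵢ)/(Σwᵢ).
Σwᵢ = 1106.
Σwᵢxᵢ = 700·7 + 150·5 + 250·1 + 6·6 = 5936.
Σwᵢyᵢ = 700·6 + 150·3 + 250·5 + 6·7 = 5942.
x* = 5936/1106 = 5.37, y* = 5942/1106 = 5.37.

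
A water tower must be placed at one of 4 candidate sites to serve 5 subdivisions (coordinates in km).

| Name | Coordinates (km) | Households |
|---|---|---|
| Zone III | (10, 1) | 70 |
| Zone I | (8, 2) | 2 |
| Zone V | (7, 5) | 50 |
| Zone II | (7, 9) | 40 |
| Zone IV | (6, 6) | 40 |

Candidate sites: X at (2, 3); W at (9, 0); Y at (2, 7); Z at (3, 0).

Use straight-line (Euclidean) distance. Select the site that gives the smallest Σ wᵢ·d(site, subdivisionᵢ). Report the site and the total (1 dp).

W, total 1009.8 km

Total weighted distance at each candidate:
  X (2, 3): total = 1371.1
  W (9, 0): total = 1009.8
  Y (2, 7): total = 1365.2
  Z (3, 0): total = 1488.2
Minimum is at W with total 1009.8 km.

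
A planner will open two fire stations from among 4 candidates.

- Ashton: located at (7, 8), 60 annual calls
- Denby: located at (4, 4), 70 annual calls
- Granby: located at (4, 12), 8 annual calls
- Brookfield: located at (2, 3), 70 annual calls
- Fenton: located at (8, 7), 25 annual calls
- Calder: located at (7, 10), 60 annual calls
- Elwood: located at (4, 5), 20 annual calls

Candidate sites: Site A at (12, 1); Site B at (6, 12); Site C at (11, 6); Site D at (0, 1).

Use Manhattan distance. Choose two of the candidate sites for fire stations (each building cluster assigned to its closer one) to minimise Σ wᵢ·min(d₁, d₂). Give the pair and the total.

{Site B, Site D}, total 1601

Evaluate every pair (each demand assigned to the nearer of the two):
  {Site B, Site D}: total = 1601
  {Site C, Site D}: total = 1974
  {Site B, Site C}: total = 2226
  {Site A, Site B}: total = 2391
  {Site A, Site C}: total = 2674
  {Site A, Site D}: total = 2860
Best pair: {Site B, Site D} with total 1601.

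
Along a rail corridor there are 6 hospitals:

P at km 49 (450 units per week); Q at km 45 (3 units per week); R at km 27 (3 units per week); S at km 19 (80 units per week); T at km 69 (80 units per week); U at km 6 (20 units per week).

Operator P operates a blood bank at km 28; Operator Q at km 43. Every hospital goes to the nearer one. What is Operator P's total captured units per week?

The indifferent point is the midpoint (28+43)/2 = 35.5; hospitals left of it (closer to Operator P at 28) go to Operator P, those right go to Operator Q.
  U at 6 (w=20) → Operator P
  S at 19 (w=80) → Operator P
  R at 27 (w=3) → Operator P
  Q at 45 (w=3) → Operator Q
  P at 49 (w=450) → Operator Q
  T at 69 (w=80) → Operator Q
Operator P captures 103; Operator Q captures 533.

103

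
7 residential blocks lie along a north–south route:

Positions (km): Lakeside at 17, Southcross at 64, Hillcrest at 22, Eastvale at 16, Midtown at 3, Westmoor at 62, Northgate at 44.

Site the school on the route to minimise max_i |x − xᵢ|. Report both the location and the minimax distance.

The 1-center on a line is the midpoint of the two extreme points: leftmost at 3, rightmost at 64.
Optimal location = (3 + 64)/2 = 33.5; maximum distance = (64 − 3)/2 = 30.5.

location 33.5, max distance 30.5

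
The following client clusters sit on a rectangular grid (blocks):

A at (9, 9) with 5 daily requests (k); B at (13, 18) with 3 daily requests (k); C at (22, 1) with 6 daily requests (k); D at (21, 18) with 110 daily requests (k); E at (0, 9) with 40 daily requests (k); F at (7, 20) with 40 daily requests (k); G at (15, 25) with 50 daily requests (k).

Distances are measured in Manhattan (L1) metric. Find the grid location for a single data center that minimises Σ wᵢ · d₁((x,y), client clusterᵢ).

Manhattan distance separates: Σwᵢ(|x−xᵢ|+|y−yᵢ|) = Σwᵢ|x−xᵢ| + Σwᵢ|y−yᵢ|, so x and y are optimised independently as 1-D weighted medians.
Total weight W = 254; half = 127.
x-coordinate, sorted with cumulative weight:
  x=0 (E, w=40) cum 40
  x=7 (F, w=40) cum 80
  x=9 (A, w=5) cum 85
  x=13 (B, w=3) cum 88
  x=15 (G, w=50) cum 138  ← median
  x=21 (D, w=110) cum 248
  x=22 (C, w=6) cum 254
⇒ x* = 15
y-coordinate, sorted with cumulative weight:
  y=1 (C, w=6) cum 6
  y=9 (A, w=5) cum 11
  y=9 (E, w=40) cum 51
  y=18 (B, w=3) cum 54
  y=18 (D, w=110) cum 164  ← median
  y=20 (F, w=40) cum 204
  y=25 (G, w=50) cum 254
⇒ y* = 18

(15, 18)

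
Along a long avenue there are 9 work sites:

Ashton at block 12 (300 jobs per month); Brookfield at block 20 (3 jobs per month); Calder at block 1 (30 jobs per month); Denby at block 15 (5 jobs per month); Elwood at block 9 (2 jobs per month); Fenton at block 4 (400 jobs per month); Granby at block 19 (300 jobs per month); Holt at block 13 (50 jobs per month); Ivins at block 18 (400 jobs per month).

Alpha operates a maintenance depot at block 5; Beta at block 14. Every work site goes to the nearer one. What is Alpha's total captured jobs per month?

The indifferent point is the midpoint (5+14)/2 = 9.5; work sites left of it (closer to Alpha at 5) go to Alpha, those right go to Beta.
  Calder at 1 (w=30) → Alpha
  Fenton at 4 (w=400) → Alpha
  Elwood at 9 (w=2) → Alpha
  Ashton at 12 (w=300) → Beta
  Holt at 13 (w=50) → Beta
  Denby at 15 (w=5) → Beta
  Ivins at 18 (w=400) → Beta
  Granby at 19 (w=300) → Beta
  Brookfield at 20 (w=3) → Beta
Alpha captures 432; Beta captures 1058.

432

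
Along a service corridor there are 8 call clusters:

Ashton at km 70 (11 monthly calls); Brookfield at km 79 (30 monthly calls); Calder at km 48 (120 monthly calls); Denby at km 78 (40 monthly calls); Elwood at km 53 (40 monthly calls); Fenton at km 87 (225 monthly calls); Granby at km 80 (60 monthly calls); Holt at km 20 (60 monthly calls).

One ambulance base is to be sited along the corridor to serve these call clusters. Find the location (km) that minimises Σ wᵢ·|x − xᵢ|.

x = 79

For a sum of weighted absolute distances on a line, the optimum is the weighted median (not the mean). Total weight W = 586; half-weight = 293.
Sort by position and accumulate weight:
  km 20 (Holt, w=60) → cum 60
  km 48 (Calder, w=120) → cum 180
  km 53 (Elwood, w=40) → cum 220
  km 70 (Ashton, w=11) → cum 231
  km 78 (Denby, w=40) → cum 271
  km 79 (Brookfield, w=30) → cum 301  ≥ 293 → median here
  km 80 (Granby, w=60) → cum 361
  km 87 (Fenton, w=225) → cum 586
Optimal location: km 79.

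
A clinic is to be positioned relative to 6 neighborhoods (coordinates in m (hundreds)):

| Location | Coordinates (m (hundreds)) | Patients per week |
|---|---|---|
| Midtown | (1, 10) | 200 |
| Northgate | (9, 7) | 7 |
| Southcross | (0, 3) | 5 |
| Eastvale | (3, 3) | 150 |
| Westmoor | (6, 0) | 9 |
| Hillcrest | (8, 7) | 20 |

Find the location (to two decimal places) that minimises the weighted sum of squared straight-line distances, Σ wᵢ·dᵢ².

The minimiser of Σwᵢ‖p−pᵢ‖² is the weighted centroid p* = (Σwᵢpᵢ)/(Σwᵢ).
Σwᵢ = 391.
Σwᵢxᵢ = 200·1 + 7·9 + 5·0 + 150·3 + 9·6 + 20·8 = 927.
Σwᵢyᵢ = 200·10 + 7·7 + 5·3 + 150·3 + 9·0 + 20·7 = 2654.
x* = 927/391 = 2.37, y* = 2654/391 = 6.79.

(2.37, 6.79)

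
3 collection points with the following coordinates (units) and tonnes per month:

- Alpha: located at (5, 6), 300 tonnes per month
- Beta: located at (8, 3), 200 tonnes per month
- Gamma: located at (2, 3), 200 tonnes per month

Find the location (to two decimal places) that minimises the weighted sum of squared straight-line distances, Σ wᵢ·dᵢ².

The minimiser of Σwᵢ‖p−pᵢ‖² is the weighted centroid p* = (Σwᵢpᵢ)/(Σwᵢ).
Σwᵢ = 700.
Σwᵢxᵢ = 300·5 + 200·8 + 200·2 = 3500.
Σwᵢyᵢ = 300·6 + 200·3 + 200·3 = 3000.
x* = 3500/700 = 5.00, y* = 3000/700 = 4.29.

(5.00, 4.29)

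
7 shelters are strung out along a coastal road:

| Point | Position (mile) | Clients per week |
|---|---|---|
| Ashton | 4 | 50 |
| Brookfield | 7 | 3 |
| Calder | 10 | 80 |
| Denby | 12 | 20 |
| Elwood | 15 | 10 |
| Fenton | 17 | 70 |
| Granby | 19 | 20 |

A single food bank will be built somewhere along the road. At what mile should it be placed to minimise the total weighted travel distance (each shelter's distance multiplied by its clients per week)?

For a sum of weighted absolute distances on a line, the optimum is the weighted median (not the mean). Total weight W = 253; half-weight = 126.5.
Sort by position and accumulate weight:
  mile 4 (Ashton, w=50) → cum 50
  mile 7 (Brookfield, w=3) → cum 53
  mile 10 (Calder, w=80) → cum 133  ≥ 126.5 → median here
  mile 12 (Denby, w=20) → cum 153
  mile 15 (Elwood, w=10) → cum 163
  mile 17 (Fenton, w=70) → cum 233
  mile 19 (Granby, w=20) → cum 253
Optimal location: mile 10.

x = 10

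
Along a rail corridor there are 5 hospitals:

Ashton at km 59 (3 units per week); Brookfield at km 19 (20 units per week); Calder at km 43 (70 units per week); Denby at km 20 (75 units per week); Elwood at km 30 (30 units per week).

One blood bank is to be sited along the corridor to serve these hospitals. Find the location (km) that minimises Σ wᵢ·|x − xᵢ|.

x = 30

For a sum of weighted absolute distances on a line, the optimum is the weighted median (not the mean). Total weight W = 198; half-weight = 99.
Sort by position and accumulate weight:
  km 19 (Brookfield, w=20) → cum 20
  km 20 (Denby, w=75) → cum 95
  km 30 (Elwood, w=30) → cum 125  ≥ 99 → median here
  km 43 (Calder, w=70) → cum 195
  km 59 (Ashton, w=3) → cum 198
Optimal location: km 30.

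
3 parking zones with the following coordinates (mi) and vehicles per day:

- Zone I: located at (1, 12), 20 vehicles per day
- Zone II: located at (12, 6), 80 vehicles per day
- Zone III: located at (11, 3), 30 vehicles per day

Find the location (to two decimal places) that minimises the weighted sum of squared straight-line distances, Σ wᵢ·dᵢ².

(10.08, 6.23)

The minimiser of Σwᵢ‖p−pᵢ‖² is the weighted centroid p* = (Σwᵢpᵢ)/(Σwᵢ).
Σwᵢ = 130.
Σwᵢxᵢ = 20·1 + 80·12 + 30·11 = 1310.
Σwᵢyᵢ = 20·12 + 80·6 + 30·3 = 810.
x* = 1310/130 = 10.08, y* = 810/130 = 6.23.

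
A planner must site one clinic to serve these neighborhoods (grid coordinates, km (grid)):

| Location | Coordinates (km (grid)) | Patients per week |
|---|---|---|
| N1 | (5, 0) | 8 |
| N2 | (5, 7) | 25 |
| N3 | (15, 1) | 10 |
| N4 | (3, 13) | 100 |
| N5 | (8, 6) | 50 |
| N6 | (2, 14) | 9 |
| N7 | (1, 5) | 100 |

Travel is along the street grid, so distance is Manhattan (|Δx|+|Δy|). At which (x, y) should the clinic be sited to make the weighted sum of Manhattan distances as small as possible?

Manhattan distance separates: Σwᵢ(|x−xᵢ|+|y−yᵢ|) = Σwᵢ|x−xᵢ| + Σwᵢ|y−yᵢ|, so x and y are optimised independently as 1-D weighted medians.
Total weight W = 302; half = 151.
x-coordinate, sorted with cumulative weight:
  x=1 (N7, w=100) cum 100
  x=2 (N6, w=9) cum 109
  x=3 (N4, w=100) cum 209  ← median
  x=5 (N1, w=8) cum 217
  x=5 (N2, w=25) cum 242
  x=8 (N5, w=50) cum 292
  x=15 (N3, w=10) cum 302
⇒ x* = 3
y-coordinate, sorted with cumulative weight:
  y=0 (N1, w=8) cum 8
  y=1 (N3, w=10) cum 18
  y=5 (N7, w=100) cum 118
  y=6 (N5, w=50) cum 168  ← median
  y=7 (N2, w=25) cum 193
  y=13 (N4, w=100) cum 293
  y=14 (N6, w=9) cum 302
⇒ y* = 6

(3, 6)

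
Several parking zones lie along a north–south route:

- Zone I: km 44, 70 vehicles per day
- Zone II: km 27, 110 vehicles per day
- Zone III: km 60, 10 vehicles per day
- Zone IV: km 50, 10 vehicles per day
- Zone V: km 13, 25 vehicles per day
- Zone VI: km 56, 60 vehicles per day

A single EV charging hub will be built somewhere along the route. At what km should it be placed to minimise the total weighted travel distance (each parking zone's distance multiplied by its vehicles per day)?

For a sum of weighted absolute distances on a line, the optimum is the weighted median (not the mean). Total weight W = 285; half-weight = 142.5.
Sort by position and accumulate weight:
  km 13 (Zone V, w=25) → cum 25
  km 27 (Zone II, w=110) → cum 135
  km 44 (Zone I, w=70) → cum 205  ≥ 142.5 → median here
  km 50 (Zone IV, w=10) → cum 215
  km 56 (Zone VI, w=60) → cum 275
  km 60 (Zone III, w=10) → cum 285
Optimal location: km 44.

x = 44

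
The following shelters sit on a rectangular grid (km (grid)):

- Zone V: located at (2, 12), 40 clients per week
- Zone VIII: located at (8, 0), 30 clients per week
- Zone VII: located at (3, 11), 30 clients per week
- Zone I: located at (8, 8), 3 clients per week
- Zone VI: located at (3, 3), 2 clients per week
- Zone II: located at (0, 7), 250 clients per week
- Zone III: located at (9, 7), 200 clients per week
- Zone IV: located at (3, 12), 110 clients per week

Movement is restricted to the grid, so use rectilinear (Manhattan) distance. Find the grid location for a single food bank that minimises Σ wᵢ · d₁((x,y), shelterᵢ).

(3, 7)

Manhattan distance separates: Σwᵢ(|x−xᵢ|+|y−yᵢ|) = Σwᵢ|x−xᵢ| + Σwᵢ|y−yᵢ|, so x and y are optimised independently as 1-D weighted medians.
Total weight W = 665; half = 332.5.
x-coordinate, sorted with cumulative weight:
  x=0 (Zone II, w=250) cum 250
  x=2 (Zone V, w=40) cum 290
  x=3 (Zone VII, w=30) cum 320
  x=3 (Zone VI, w=2) cum 322
  x=3 (Zone IV, w=110) cum 432  ← median
  x=8 (Zone VIII, w=30) cum 462
  x=8 (Zone I, w=3) cum 465
  x=9 (Zone III, w=200) cum 665
⇒ x* = 3
y-coordinate, sorted with cumulative weight:
  y=0 (Zone VIII, w=30) cum 30
  y=3 (Zone VI, w=2) cum 32
  y=7 (Zone II, w=250) cum 282
  y=7 (Zone III, w=200) cum 482  ← median
  y=8 (Zone I, w=3) cum 485
  y=11 (Zone VII, w=30) cum 515
  y=12 (Zone V, w=40) cum 555
  y=12 (Zone IV, w=110) cum 665
⇒ y* = 7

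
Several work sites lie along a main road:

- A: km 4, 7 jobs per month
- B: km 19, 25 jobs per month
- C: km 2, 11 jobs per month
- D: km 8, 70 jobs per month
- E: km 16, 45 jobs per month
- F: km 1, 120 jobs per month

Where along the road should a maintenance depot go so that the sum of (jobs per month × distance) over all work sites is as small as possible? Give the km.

x = 8

For a sum of weighted absolute distances on a line, the optimum is the weighted median (not the mean). Total weight W = 278; half-weight = 139.
Sort by position and accumulate weight:
  km 1 (F, w=120) → cum 120
  km 2 (C, w=11) → cum 131
  km 4 (A, w=7) → cum 138
  km 8 (D, w=70) → cum 208  ≥ 139 → median here
  km 16 (E, w=45) → cum 253
  km 19 (B, w=25) → cum 278
Optimal location: km 8.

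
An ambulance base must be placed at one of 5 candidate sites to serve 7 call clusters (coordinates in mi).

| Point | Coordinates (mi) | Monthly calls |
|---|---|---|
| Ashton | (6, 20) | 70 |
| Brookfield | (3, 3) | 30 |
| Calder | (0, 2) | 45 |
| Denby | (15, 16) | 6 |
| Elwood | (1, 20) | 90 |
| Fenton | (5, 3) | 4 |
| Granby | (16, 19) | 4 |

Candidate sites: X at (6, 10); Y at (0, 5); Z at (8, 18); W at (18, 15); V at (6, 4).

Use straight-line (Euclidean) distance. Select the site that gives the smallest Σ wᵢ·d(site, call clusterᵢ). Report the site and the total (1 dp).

Z, total 2269.6 mi

Total weighted distance at each candidate:
  X (6, 10): total = 2531.7
  Y (0, 5): total = 2945.2
  Z (8, 18): total = 2269.6
  W (18, 15): total = 4187.9
  V (6, 4): total = 3175.9
Minimum is at Z with total 2269.6 mi.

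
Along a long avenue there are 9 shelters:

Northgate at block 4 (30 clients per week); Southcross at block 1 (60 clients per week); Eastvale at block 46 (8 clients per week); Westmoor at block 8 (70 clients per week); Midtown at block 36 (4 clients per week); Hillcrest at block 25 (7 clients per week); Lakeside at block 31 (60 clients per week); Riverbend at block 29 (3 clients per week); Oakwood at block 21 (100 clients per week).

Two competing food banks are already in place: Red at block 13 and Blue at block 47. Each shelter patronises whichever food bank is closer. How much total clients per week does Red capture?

270

The indifferent point is the midpoint (13+47)/2 = 30; shelters left of it (closer to Red at 13) go to Red, those right go to Blue.
  Southcross at 1 (w=60) → Red
  Northgate at 4 (w=30) → Red
  Westmoor at 8 (w=70) → Red
  Oakwood at 21 (w=100) → Red
  Hillcrest at 25 (w=7) → Red
  Riverbend at 29 (w=3) → Red
  Lakeside at 31 (w=60) → Blue
  Midtown at 36 (w=4) → Blue
  Eastvale at 46 (w=8) → Blue
Red captures 270; Blue captures 72.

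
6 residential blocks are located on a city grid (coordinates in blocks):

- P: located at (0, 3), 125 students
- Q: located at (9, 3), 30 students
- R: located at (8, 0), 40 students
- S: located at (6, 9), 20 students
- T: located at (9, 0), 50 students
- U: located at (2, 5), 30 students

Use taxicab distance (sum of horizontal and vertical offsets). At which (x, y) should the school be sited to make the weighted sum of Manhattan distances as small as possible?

Manhattan distance separates: Σwᵢ(|x−xᵢ|+|y−yᵢ|) = Σwᵢ|x−xᵢ| + Σwᵢ|y−yᵢ|, so x and y are optimised independently as 1-D weighted medians.
Total weight W = 295; half = 147.5.
x-coordinate, sorted with cumulative weight:
  x=0 (P, w=125) cum 125
  x=2 (U, w=30) cum 155  ← median
  x=6 (S, w=20) cum 175
  x=8 (R, w=40) cum 215
  x=9 (Q, w=30) cum 245
  x=9 (T, w=50) cum 295
⇒ x* = 2
y-coordinate, sorted with cumulative weight:
  y=0 (R, w=40) cum 40
  y=0 (T, w=50) cum 90
  y=3 (P, w=125) cum 215  ← median
  y=3 (Q, w=30) cum 245
  y=5 (U, w=30) cum 275
  y=9 (S, w=20) cum 295
⇒ y* = 3

(2, 3)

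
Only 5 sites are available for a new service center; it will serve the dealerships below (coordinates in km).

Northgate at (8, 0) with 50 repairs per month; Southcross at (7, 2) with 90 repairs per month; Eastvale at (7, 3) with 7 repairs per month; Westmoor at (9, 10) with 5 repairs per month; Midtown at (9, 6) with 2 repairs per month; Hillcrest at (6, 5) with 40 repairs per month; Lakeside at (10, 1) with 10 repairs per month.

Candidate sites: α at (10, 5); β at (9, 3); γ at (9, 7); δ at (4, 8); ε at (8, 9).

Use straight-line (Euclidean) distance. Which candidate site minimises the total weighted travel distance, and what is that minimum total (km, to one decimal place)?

β, total 580.9 km

Total weighted distance at each candidate:
  α (10, 5): total = 904.7
  β (9, 3): total = 580.9
  γ (9, 7): total = 1091.6
  δ (4, 8): total = 1365.9
  ε (8, 9): total = 1403.7
Minimum is at β with total 580.9 km.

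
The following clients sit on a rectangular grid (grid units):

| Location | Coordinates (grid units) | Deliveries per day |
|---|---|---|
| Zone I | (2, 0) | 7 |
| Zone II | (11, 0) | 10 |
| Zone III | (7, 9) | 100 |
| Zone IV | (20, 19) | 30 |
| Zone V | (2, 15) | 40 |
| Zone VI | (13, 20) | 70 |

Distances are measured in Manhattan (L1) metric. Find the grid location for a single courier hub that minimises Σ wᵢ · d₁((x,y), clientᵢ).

(7, 15)

Manhattan distance separates: Σwᵢ(|x−xᵢ|+|y−yᵢ|) = Σwᵢ|x−xᵢ| + Σwᵢ|y−yᵢ|, so x and y are optimised independently as 1-D weighted medians.
Total weight W = 257; half = 128.5.
x-coordinate, sorted with cumulative weight:
  x=2 (Zone I, w=7) cum 7
  x=2 (Zone V, w=40) cum 47
  x=7 (Zone III, w=100) cum 147  ← median
  x=11 (Zone II, w=10) cum 157
  x=13 (Zone VI, w=70) cum 227
  x=20 (Zone IV, w=30) cum 257
⇒ x* = 7
y-coordinate, sorted with cumulative weight:
  y=0 (Zone I, w=7) cum 7
  y=0 (Zone II, w=10) cum 17
  y=9 (Zone III, w=100) cum 117
  y=15 (Zone V, w=40) cum 157  ← median
  y=19 (Zone IV, w=30) cum 187
  y=20 (Zone VI, w=70) cum 257
⇒ y* = 15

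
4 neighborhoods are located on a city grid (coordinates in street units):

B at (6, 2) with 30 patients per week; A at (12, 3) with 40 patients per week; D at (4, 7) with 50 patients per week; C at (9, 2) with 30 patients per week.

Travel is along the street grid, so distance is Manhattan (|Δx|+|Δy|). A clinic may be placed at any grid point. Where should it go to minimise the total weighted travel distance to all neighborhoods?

(6, 3)

Manhattan distance separates: Σwᵢ(|x−xᵢ|+|y−yᵢ|) = Σwᵢ|x−xᵢ| + Σwᵢ|y−yᵢ|, so x and y are optimised independently as 1-D weighted medians.
Total weight W = 150; half = 75.
x-coordinate, sorted with cumulative weight:
  x=4 (D, w=50) cum 50
  x=6 (B, w=30) cum 80  ← median
  x=9 (C, w=30) cum 110
  x=12 (A, w=40) cum 150
⇒ x* = 6
y-coordinate, sorted with cumulative weight:
  y=2 (B, w=30) cum 30
  y=2 (C, w=30) cum 60
  y=3 (A, w=40) cum 100  ← median
  y=7 (D, w=50) cum 150
⇒ y* = 3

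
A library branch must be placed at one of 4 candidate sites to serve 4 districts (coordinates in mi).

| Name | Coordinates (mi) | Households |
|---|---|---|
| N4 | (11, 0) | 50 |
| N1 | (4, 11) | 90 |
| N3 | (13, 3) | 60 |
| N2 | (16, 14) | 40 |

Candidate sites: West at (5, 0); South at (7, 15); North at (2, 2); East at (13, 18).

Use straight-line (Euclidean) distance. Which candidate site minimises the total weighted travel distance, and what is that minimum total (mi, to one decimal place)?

Total weighted distance at each candidate:
  West (5, 0): total = 2518.9
  South (7, 15): total = 2393.4
  North (2, 2): total = 2691.0
  East (13, 18): total = 3031.7
Minimum is at South with total 2393.4 mi.

South, total 2393.4 mi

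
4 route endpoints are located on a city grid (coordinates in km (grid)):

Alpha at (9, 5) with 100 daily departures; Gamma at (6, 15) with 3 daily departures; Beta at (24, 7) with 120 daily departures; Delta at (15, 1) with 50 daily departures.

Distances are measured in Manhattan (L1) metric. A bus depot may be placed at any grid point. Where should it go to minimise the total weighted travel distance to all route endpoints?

Manhattan distance separates: Σwᵢ(|x−xᵢ|+|y−yᵢ|) = Σwᵢ|x−xᵢ| + Σwᵢ|y−yᵢ|, so x and y are optimised independently as 1-D weighted medians.
Total weight W = 273; half = 136.5.
x-coordinate, sorted with cumulative weight:
  x=6 (Gamma, w=3) cum 3
  x=9 (Alpha, w=100) cum 103
  x=15 (Delta, w=50) cum 153  ← median
  x=24 (Beta, w=120) cum 273
⇒ x* = 15
y-coordinate, sorted with cumulative weight:
  y=1 (Delta, w=50) cum 50
  y=5 (Alpha, w=100) cum 150  ← median
  y=7 (Beta, w=120) cum 270
  y=15 (Gamma, w=3) cum 273
⇒ y* = 5

(15, 5)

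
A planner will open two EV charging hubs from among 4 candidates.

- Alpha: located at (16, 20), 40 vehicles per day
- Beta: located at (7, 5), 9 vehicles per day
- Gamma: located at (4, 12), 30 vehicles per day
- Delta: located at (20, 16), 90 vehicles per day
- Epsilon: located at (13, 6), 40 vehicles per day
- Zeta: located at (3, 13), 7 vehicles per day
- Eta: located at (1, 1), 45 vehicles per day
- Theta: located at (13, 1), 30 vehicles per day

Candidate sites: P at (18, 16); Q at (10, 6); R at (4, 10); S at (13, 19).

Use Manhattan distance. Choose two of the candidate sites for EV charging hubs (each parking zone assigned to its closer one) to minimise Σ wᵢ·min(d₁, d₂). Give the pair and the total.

{P, Q}, total 1904

Evaluate every pair (each demand assigned to the nearer of the two):
  {P, Q}: total = 1904
  {P, R}: total = 2180
  {Q, S}: total = 2544
  {R, S}: total = 2820
  {P, S}: total = 3522
  {Q, R}: total = 3624
Best pair: {P, Q} with total 1904.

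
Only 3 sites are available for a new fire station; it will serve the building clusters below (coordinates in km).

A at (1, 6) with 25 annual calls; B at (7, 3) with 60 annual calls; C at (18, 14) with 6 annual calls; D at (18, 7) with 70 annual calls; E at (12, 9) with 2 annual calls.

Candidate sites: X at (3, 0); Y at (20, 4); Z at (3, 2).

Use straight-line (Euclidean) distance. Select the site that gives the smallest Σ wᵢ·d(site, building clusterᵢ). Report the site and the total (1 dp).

Total weighted distance at each candidate:
  X (3, 0): total = 1765.4
  Y (20, 4): total = 1592.4
  Z (3, 2): total = 1604.0
Minimum is at Y with total 1592.4 km.

Y, total 1592.4 km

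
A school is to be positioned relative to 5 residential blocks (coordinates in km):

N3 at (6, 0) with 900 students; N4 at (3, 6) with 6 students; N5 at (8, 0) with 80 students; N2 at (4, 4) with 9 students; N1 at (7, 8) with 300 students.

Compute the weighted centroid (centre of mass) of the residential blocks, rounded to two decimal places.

(6.33, 1.91)

The minimiser of Σwᵢ‖p−pᵢ‖² is the weighted centroid p* = (Σwᵢpᵢ)/(Σwᵢ).
Σwᵢ = 1295.
Σwᵢxᵢ = 900·6 + 6·3 + 80·8 + 9·4 + 300·7 = 8194.
Σwᵢyᵢ = 900·0 + 6·6 + 80·0 + 9·4 + 300·8 = 2472.
x* = 8194/1295 = 6.33, y* = 2472/1295 = 1.91.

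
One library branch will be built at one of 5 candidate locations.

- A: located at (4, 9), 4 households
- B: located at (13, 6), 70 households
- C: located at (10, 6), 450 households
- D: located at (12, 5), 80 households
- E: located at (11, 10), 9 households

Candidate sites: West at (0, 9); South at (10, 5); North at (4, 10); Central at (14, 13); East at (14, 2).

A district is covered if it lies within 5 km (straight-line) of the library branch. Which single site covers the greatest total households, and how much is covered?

Coverage radius r = 5 km; a point is covered iff (Δx)²+(Δy)² ≤ 5² = 25.
  West (0, 9): covers {A} → 4
  South (10, 5): covers {B, C, D} → 600
  North (4, 10): covers {A} → 4
  Central (14, 13): covers {E} → 9
  East (14, 2): covers {B, D} → 150
Maximum coverage at South: 600 households.

South, covering 600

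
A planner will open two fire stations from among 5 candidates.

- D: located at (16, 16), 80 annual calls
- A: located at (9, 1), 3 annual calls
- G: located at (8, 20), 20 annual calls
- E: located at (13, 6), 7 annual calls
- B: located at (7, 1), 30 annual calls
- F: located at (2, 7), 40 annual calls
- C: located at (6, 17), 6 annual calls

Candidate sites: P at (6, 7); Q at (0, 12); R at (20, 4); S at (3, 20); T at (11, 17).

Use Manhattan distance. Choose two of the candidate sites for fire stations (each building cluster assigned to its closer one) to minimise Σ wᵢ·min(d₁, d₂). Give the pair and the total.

{P, T}, total 1083

Evaluate every pair (each demand assigned to the nearer of the two):
  {P, T}: total = 1083
  {Q, T}: total = 1595
  {S, T}: total = 1915
  {P, S}: total = 1949
  {R, T}: total = 1975
  {P, R}: total = 2093
  {P, Q}: total = 2333
  {Q, S}: total = 2509
  {Q, R}: total = 2531
  {R, S}: total = 2561
Best pair: {P, T} with total 1083.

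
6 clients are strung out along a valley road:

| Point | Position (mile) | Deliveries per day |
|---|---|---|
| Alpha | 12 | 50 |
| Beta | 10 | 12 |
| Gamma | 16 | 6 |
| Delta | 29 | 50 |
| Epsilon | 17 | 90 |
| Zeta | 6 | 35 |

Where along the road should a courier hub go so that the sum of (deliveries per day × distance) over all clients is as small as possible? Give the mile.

For a sum of weighted absolute distances on a line, the optimum is the weighted median (not the mean). Total weight W = 243; half-weight = 121.5.
Sort by position and accumulate weight:
  mile 6 (Zeta, w=35) → cum 35
  mile 10 (Beta, w=12) → cum 47
  mile 12 (Alpha, w=50) → cum 97
  mile 16 (Gamma, w=6) → cum 103
  mile 17 (Epsilon, w=90) → cum 193  ≥ 121.5 → median here
  mile 29 (Delta, w=50) → cum 243
Optimal location: mile 17.

x = 17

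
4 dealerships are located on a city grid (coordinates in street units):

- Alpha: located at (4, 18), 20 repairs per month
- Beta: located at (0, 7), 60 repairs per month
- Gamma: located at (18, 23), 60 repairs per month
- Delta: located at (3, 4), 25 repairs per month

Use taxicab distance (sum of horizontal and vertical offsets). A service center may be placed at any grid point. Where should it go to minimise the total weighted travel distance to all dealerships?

(3, 7)

Manhattan distance separates: Σwᵢ(|x−xᵢ|+|y−yᵢ|) = Σwᵢ|x−xᵢ| + Σwᵢ|y−yᵢ|, so x and y are optimised independently as 1-D weighted medians.
Total weight W = 165; half = 82.5.
x-coordinate, sorted with cumulative weight:
  x=0 (Beta, w=60) cum 60
  x=3 (Delta, w=25) cum 85  ← median
  x=4 (Alpha, w=20) cum 105
  x=18 (Gamma, w=60) cum 165
⇒ x* = 3
y-coordinate, sorted with cumulative weight:
  y=4 (Delta, w=25) cum 25
  y=7 (Beta, w=60) cum 85  ← median
  y=18 (Alpha, w=20) cum 105
  y=23 (Gamma, w=60) cum 165
⇒ y* = 7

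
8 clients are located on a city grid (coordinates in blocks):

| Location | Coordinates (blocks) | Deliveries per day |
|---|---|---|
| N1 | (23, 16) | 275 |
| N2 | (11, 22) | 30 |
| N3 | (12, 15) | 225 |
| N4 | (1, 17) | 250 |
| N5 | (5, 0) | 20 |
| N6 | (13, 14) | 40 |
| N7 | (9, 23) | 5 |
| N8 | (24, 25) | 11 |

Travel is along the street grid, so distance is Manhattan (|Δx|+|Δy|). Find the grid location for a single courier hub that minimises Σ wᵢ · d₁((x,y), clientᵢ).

Manhattan distance separates: Σwᵢ(|x−xᵢ|+|y−yᵢ|) = Σwᵢ|x−xᵢ| + Σwᵢ|y−yᵢ|, so x and y are optimised independently as 1-D weighted medians.
Total weight W = 856; half = 428.
x-coordinate, sorted with cumulative weight:
  x=1 (N4, w=250) cum 250
  x=5 (N5, w=20) cum 270
  x=9 (N7, w=5) cum 275
  x=11 (N2, w=30) cum 305
  x=12 (N3, w=225) cum 530  ← median
  x=13 (N6, w=40) cum 570
  x=23 (N1, w=275) cum 845
  x=24 (N8, w=11) cum 856
⇒ x* = 12
y-coordinate, sorted with cumulative weight:
  y=0 (N5, w=20) cum 20
  y=14 (N6, w=40) cum 60
  y=15 (N3, w=225) cum 285
  y=16 (N1, w=275) cum 560  ← median
  y=17 (N4, w=250) cum 810
  y=22 (N2, w=30) cum 840
  y=23 (N7, w=5) cum 845
  y=25 (N8, w=11) cum 856
⇒ y* = 16

(12, 16)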